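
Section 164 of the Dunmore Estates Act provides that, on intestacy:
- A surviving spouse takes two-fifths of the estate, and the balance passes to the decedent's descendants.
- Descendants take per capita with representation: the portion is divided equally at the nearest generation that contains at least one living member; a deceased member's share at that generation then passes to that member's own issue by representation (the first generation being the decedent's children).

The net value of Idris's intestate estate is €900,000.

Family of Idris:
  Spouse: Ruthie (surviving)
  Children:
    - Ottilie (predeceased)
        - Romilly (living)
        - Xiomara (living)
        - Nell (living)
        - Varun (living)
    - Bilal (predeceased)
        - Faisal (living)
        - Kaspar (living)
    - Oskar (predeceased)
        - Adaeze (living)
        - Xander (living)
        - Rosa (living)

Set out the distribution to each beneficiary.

Ruthie takes two-fifths of €900,000 = €360,000. The remaining €540,000 passes to the descendants.
No child survives, so the initial division is made at the grandchildren's generation.
The descendants' portion (€540,000) is divided into 9 shares of €60,000: Romilly, Xiomara, Nell, Varun, Faisal, Kaspar, Adaeze, Xander, and Rosa each take €60,000.

Ruthie: €360,000; Romilly: €60,000; Xiomara: €60,000; Nell: €60,000; Varun: €60,000; Faisal: €60,000; Kaspar: €60,000; Adaeze: €60,000; Xander: €60,000; Rosa: €60,000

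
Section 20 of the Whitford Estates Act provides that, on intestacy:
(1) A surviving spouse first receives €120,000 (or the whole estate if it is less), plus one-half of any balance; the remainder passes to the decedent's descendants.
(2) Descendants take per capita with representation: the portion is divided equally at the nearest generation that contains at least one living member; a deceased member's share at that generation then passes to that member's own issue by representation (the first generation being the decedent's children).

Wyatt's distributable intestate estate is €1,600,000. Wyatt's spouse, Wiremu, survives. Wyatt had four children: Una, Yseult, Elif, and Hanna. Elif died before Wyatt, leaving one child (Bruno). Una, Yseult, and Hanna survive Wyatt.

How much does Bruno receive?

Bruno receives €185,000.

Wiremu first takes €120,000, leaving a balance of €1,480,000. Wiremu then takes one-half of the balance (€740,000), for a total of €860,000. The remaining €740,000 passes to the descendants.
The descendants' portion (€740,000) is divided into 4 shares of €185,000: Una, Yseult, and Hanna each take €185,000; Elif's €185,000 share passes to Elif's issue.
Elif's share (€185,000) passes entirely to Bruno.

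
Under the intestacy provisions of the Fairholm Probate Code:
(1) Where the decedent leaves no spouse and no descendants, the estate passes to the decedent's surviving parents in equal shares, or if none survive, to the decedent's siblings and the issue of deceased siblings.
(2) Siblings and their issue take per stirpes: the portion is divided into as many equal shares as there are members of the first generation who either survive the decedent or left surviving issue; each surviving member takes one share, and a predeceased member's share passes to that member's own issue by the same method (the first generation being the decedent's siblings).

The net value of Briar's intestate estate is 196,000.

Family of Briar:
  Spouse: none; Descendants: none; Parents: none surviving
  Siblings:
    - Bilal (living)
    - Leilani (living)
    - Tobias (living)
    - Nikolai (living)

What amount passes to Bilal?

Bilal receives 49,000.

The entire 196,000 passes to the siblings and their issue.
That amount (196,000) is divided into 4 shares of 49,000: Bilal, Leilani, Tobias, and Nikolai each take 49,000.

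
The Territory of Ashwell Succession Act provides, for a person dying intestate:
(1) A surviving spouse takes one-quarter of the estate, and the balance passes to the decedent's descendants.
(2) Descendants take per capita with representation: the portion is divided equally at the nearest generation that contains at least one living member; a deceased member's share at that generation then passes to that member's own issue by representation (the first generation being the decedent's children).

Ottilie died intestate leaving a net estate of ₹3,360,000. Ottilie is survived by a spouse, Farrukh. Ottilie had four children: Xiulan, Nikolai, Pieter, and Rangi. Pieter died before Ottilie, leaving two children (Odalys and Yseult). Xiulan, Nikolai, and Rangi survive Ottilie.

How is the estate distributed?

Farrukh takes one-quarter of ₹3,360,000 = ₹840,000. The remaining ₹2,520,000 passes to the descendants.
The descendants' portion (₹2,520,000) is divided into 4 shares of ₹630,000: Xiulan, Nikolai, and Rangi each take ₹630,000; Pieter's ₹630,000 share passes to Pieter's issue.
Pieter's share (₹630,000) is divided into 2 shares of ₹315,000: Odalys and Yseult each take ₹315,000.

Farrukh: ₹840,000; Xiulan: ₹630,000; Nikolai: ₹630,000; Odalys: ₹315,000; Yseult: ₹315,000; Rangi: ₹630,000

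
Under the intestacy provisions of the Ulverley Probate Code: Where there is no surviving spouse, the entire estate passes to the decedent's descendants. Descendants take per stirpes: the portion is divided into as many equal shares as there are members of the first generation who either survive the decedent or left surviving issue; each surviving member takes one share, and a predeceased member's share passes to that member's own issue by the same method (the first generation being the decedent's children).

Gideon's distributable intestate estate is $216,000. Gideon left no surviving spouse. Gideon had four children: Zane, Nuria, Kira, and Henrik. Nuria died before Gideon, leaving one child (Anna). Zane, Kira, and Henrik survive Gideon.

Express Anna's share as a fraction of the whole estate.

Anna receives 1/4 of the estate.

The entire $216,000 passes to the descendants.
That amount ($216,000) is divided into 4 shares of $54,000: Zane, Kira, and Henrik each take $54,000; Nuria's $54,000 share passes to Nuria's issue.
Nuria's share ($54,000) passes entirely to Anna.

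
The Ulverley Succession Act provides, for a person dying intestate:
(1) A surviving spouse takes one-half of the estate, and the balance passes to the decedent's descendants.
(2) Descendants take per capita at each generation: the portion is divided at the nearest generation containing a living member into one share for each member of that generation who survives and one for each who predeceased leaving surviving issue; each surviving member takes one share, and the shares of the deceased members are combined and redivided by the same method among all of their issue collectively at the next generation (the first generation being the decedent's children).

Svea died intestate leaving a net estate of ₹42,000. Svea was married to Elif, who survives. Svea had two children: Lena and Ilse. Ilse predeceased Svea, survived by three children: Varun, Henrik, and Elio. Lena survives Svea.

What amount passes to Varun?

Elif takes one-half of ₹42,000 = ₹21,000. The remaining ₹21,000 passes to the descendants.
The descendants' portion (₹21,000) is divided at the children's generation into 2 shares of ₹10,500. Lena takes ₹10,500. The remaining share for the deceased Ilse (₹10,500) is carried to the next generation.
That pool (₹10,500) is divided at the grandchildren's generation equally among Varun, Henrik, and Elio: ₹3,500 each.

Varun receives ₹3,500.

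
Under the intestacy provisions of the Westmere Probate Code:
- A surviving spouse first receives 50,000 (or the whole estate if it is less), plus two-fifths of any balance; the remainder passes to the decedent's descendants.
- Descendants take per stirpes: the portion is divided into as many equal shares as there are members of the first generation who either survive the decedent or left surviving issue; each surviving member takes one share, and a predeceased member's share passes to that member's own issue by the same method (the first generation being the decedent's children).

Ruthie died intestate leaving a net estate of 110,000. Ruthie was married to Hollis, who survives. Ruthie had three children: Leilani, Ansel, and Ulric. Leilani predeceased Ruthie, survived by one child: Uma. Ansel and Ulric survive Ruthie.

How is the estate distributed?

Hollis first takes 50,000, leaving a balance of 60,000. Hollis then takes two-fifths of the balance (24,000), for a total of 74,000. The remaining 36,000 passes to the descendants.
The descendants' portion (36,000) is divided into 3 shares of 12,000: Ansel and Ulric each take 12,000; Leilani's 12,000 share passes to Leilani's issue.
Leilani's share (12,000) passes entirely to Uma.

Hollis: 74,000; Uma: 12,000; Ansel: 12,000; Ulric: 12,000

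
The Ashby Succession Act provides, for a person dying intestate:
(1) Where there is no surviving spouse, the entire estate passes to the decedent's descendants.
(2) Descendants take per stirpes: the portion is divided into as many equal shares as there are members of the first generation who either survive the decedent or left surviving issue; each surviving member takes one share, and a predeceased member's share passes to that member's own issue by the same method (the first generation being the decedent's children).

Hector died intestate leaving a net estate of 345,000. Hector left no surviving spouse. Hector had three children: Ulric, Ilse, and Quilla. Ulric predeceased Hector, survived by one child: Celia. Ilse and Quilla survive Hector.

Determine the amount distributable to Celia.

The entire 345,000 passes to the descendants.
That amount (345,000) is divided into 3 shares of 115,000: Ilse and Quilla each take 115,000; Ulric's 115,000 share passes to Ulric's issue.
Ulric's share (115,000) passes entirely to Celia.

Celia receives 115,000.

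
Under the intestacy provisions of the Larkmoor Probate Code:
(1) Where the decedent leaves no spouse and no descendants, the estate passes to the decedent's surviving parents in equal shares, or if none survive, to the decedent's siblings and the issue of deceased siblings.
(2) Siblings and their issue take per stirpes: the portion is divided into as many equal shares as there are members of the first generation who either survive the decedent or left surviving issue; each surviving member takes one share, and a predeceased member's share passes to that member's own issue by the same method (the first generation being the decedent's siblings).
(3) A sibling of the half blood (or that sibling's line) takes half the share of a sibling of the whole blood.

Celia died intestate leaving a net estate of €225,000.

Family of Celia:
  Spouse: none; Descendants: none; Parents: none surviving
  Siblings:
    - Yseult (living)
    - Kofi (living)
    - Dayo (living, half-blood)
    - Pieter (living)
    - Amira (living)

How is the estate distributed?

The entire €225,000 passes to the siblings and their issue.
Counting each half-blood sibling's line as half a unit, there are 9/2 units in €225,000, so one unit is €50,000. Whole-blood lines (Yseult, Kofi, Pieter, and Amira) take €50,000 each; half-blood lines (Dayo) take €25,000 each.

Yseult: €50,000; Kofi: €50,000; Dayo: €25,000; Pieter: €50,000; Amira: €50,000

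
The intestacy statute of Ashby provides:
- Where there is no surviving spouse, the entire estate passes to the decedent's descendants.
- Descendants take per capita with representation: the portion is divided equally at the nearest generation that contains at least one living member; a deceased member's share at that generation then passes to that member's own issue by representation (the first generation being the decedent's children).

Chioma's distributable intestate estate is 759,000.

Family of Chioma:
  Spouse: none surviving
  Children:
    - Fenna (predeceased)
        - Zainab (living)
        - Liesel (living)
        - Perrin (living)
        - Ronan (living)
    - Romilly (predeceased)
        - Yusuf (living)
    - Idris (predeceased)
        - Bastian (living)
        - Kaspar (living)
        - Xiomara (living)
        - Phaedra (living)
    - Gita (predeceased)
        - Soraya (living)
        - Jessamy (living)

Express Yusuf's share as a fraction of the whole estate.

Yusuf receives 1/11 of the estate.

The entire 759,000 passes to the descendants.
No child survives, so the initial division is made at the grandchildren's generation.
That amount (759,000) is divided into 11 shares of 69,000: Zainab, Liesel, Perrin, Ronan, Yusuf, Bastian, Kaspar, Xiomara, Phaedra, Soraya, and Jessamy each take 69,000.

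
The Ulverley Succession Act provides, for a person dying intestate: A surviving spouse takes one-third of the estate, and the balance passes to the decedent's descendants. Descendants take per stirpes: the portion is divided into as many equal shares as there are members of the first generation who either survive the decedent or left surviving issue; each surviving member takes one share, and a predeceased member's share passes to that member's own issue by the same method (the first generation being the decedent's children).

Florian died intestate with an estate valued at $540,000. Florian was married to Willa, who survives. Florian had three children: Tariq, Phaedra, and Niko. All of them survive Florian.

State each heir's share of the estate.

Willa: $180,000; Tariq: $120,000; Phaedra: $120,000; Niko: $120,000

Willa takes one-third of $540,000 = $180,000. The remaining $360,000 passes to the descendants.
The descendants' portion ($360,000) is divided into 3 shares of $120,000: Tariq, Phaedra, and Niko each take $120,000.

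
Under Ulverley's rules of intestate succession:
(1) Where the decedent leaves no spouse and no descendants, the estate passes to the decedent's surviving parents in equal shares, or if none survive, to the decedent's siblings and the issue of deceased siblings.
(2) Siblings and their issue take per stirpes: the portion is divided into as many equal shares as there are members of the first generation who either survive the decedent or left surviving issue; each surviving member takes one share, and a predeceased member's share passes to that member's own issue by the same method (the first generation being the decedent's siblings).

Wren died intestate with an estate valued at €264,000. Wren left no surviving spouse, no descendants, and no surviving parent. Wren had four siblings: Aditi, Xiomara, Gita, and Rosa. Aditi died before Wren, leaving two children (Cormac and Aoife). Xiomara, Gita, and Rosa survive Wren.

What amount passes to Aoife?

The entire €264,000 passes to the siblings and their issue.
That amount (€264,000) is divided into 4 shares of €66,000: Xiomara, Gita, and Rosa each take €66,000; Aditi's €66,000 share passes to Aditi's issue.
Aditi's share (€66,000) is divided into 2 shares of €33,000: Cormac and Aoife each take €33,000.

Aoife receives €33,000.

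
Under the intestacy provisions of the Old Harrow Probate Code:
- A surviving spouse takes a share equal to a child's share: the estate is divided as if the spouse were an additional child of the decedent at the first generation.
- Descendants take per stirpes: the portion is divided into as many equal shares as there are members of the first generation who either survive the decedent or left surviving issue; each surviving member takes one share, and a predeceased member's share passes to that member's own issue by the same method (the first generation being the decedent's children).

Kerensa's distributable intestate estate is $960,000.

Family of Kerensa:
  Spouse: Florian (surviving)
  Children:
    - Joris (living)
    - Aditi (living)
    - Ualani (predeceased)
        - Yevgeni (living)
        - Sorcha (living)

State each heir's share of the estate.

Florian: $240,000; Joris: $240,000; Aditi: $240,000; Yevgeni: $120,000; Sorcha: $120,000

The spouse counts as an additional share at the children's level, so there are 4 primary shares of $240,000. Florian takes one such share ($240,000).
The children's combined portion ($720,000) is divided into 3 shares of $240,000: Joris and Aditi each take $240,000; Ualani's $240,000 share passes to Ualani's issue.
Ualani's share ($240,000) is divided into 2 shares of $120,000: Yevgeni and Sorcha each take $120,000.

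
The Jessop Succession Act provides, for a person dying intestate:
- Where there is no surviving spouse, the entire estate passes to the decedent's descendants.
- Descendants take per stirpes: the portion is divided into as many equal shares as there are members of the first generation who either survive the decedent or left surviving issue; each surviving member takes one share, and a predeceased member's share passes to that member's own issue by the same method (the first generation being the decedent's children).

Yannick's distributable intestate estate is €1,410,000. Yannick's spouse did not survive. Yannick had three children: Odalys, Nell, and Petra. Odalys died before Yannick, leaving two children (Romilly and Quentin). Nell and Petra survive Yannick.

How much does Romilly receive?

The entire €1,410,000 passes to the descendants.
That amount (€1,410,000) is divided into 3 shares of €470,000: Nell and Petra each take €470,000; Odalys's €470,000 share passes to Odalys's issue.
Odalys's share (€470,000) is divided into 2 shares of €235,000: Romilly and Quentin each take €235,000.

Romilly receives €235,000.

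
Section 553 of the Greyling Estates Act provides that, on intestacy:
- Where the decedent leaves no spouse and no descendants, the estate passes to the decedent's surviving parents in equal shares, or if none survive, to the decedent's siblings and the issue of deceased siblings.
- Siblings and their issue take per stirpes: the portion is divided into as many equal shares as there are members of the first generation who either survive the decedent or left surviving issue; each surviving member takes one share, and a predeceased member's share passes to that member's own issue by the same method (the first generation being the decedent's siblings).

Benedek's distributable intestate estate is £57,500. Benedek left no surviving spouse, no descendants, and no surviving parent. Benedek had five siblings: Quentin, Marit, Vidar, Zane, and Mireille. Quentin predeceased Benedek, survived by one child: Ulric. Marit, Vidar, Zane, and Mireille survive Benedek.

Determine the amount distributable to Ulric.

The entire £57,500 passes to the siblings and their issue.
That amount (£57,500) is divided into 5 shares of £11,500: Marit, Vidar, Zane, and Mireille each take £11,500; Quentin's £11,500 share passes to Quentin's issue.
Quentin's share (£11,500) passes entirely to Ulric.

Ulric receives £11,500.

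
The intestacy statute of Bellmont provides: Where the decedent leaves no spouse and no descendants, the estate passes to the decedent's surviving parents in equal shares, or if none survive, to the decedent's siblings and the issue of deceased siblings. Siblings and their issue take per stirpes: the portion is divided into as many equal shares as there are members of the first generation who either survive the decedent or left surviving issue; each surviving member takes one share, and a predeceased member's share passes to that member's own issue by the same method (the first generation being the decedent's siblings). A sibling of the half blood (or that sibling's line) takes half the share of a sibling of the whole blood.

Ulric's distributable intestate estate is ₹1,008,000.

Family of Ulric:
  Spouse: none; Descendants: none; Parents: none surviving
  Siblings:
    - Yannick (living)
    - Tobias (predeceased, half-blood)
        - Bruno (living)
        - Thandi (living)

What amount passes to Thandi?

The entire ₹1,008,000 passes to the siblings and their issue.
Counting each half-blood sibling's line as half a unit, there are 3/2 units in ₹1,008,000, so one unit is ₹672,000. Whole-blood lines (Yannick) take ₹672,000 each; half-blood lines (Tobias) take ₹336,000 each.
Tobias's share (₹336,000) is divided into 2 shares of ₹168,000: Bruno and Thandi each take ₹168,000.

Thandi receives ₹168,000.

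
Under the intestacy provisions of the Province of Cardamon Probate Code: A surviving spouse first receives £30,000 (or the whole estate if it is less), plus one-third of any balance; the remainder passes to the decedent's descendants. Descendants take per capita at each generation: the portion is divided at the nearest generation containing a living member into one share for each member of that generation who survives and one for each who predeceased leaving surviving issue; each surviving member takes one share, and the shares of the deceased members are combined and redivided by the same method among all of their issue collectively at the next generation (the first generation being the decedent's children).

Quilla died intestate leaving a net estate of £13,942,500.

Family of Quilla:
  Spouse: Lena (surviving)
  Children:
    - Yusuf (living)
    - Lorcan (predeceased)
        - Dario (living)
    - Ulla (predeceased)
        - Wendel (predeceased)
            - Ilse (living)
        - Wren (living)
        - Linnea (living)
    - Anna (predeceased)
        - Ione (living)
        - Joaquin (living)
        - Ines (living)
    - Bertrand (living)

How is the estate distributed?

Lena first takes £30,000, leaving a balance of £13,912,500. Lena then takes one-third of the balance (£4,637,500), for a total of £4,667,500. The remaining £9,275,000 passes to the descendants.
The descendants' portion (£9,275,000) is divided at the children's generation into 5 shares of £1,855,000. Yusuf and Bertrand each take £1,855,000. The 3 shares of the deceased (Lorcan, Ulla, and Anna) are combined into a pool of £5,565,000.
That pool (£5,565,000) is divided at the grandchildren's generation into 7 shares of £795,000. Dario, Wren, Linnea, Ione, Joaquin, and Ines each take £795,000. The remaining share for the deceased Wendel (£795,000) is carried to the next generation.
That pool (£795,000) passes entirely to Ilse, the sole taker at the great-grandchildren's generation.

Lena: £4,667,500; Yusuf: £1,855,000; Dario: £795,000; Ilse: £795,000; Wren: £795,000; Linnea: £795,000; Ione: £795,000; Joaquin: £795,000; Ines: £795,000; Bertrand: £1,855,000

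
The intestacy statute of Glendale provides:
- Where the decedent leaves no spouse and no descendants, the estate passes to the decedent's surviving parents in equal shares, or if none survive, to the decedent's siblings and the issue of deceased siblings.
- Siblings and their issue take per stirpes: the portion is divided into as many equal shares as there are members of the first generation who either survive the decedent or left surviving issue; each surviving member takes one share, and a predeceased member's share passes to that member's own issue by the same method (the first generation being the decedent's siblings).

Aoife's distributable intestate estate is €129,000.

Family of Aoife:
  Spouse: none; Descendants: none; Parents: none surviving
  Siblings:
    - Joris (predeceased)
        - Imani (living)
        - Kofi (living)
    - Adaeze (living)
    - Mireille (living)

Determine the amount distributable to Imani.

Imani receives €21,500.

The entire €129,000 passes to the siblings and their issue.
That amount (€129,000) is divided into 3 shares of €43,000: Adaeze and Mireille each take €43,000; Joris's €43,000 share passes to Joris's issue.
Joris's share (€43,000) is divided into 2 shares of €21,500: Imani and Kofi each take €21,500.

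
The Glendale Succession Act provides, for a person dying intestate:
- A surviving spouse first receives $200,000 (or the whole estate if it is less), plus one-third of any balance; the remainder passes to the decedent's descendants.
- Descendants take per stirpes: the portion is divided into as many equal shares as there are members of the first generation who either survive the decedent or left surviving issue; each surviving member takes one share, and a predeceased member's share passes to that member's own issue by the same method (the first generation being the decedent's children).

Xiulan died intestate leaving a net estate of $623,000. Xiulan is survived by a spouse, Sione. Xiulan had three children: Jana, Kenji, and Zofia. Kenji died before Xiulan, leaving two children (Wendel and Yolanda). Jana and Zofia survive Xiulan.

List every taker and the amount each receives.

Sione: $341,000; Jana: $94,000; Wendel: $47,000; Yolanda: $47,000; Zofia: $94,000

Sione first takes $200,000, leaving a balance of $423,000. Sione then takes one-third of the balance ($141,000), for a total of $341,000. The remaining $282,000 passes to the descendants.
The descendants' portion ($282,000) is divided into 3 shares of $94,000: Jana and Zofia each take $94,000; Kenji's $94,000 share passes to Kenji's issue.
Kenji's share ($94,000) is divided into 2 shares of $47,000: Wendel and Yolanda each take $47,000.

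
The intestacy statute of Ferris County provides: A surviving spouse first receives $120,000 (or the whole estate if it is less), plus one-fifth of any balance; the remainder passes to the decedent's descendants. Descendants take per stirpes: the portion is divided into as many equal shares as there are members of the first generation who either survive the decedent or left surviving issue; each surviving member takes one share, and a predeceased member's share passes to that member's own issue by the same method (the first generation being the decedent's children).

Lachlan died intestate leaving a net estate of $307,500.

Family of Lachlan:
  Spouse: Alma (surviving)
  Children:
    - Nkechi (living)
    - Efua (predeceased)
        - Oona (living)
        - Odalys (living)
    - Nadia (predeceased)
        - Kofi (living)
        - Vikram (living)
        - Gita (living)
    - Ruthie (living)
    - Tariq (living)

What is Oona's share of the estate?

Alma first takes $120,000, leaving a balance of $187,500. Alma then takes one-fifth of the balance ($37,500), for a total of $157,500. The remaining $150,000 passes to the descendants.
The descendants' portion ($150,000) is divided into 5 shares of $30,000: Nkechi, Ruthie, and Tariq each take $30,000; Efua's $30,000 share passes to Efua's issue; Nadia's $30,000 share passes to Nadia's issue.
Efua's share ($30,000) is divided into 2 shares of $15,000: Oona and Odalys each take $15,000.
Nadia's share ($30,000) is divided into 3 shares of $10,000: Kofi, Vikram, and Gita each take $10,000.

Oona receives $15,000.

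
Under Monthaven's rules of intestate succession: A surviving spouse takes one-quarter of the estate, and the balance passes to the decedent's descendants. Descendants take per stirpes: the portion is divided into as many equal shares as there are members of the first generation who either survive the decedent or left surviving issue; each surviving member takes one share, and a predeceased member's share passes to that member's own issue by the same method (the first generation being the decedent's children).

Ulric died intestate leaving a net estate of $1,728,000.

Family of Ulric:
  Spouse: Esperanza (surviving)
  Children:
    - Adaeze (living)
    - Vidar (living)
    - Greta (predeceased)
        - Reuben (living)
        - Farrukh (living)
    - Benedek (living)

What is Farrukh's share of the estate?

Esperanza takes one-quarter of $1,728,000 = $432,000. The remaining $1,296,000 passes to the descendants.
The descendants' portion ($1,296,000) is divided into 4 shares of $324,000: Adaeze, Vidar, and Benedek each take $324,000; Greta's $324,000 share passes to Greta's issue.
Greta's share ($324,000) is divided into 2 shares of $162,000: Reuben and Farrukh each take $162,000.

Farrukh receives $162,000.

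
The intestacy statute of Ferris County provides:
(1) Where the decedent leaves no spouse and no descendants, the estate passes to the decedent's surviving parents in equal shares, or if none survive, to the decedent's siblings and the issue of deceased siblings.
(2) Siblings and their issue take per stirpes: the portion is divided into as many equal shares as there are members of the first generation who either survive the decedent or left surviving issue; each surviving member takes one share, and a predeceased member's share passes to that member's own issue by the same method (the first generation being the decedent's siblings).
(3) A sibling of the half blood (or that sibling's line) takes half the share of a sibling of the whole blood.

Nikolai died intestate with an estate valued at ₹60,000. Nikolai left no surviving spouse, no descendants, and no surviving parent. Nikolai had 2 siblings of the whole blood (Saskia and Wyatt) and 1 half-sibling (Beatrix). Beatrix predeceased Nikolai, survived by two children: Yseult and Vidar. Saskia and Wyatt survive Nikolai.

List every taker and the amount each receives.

The entire ₹60,000 passes to the siblings and their issue.
Counting each half-blood sibling's line as half a unit, there are 5/2 units in ₹60,000, so one unit is ₹24,000. Whole-blood lines (Saskia and Wyatt) take ₹24,000 each; half-blood lines (Beatrix) take ₹12,000 each.
Beatrix's share (₹12,000) is divided into 2 shares of ₹6,000: Yseult and Vidar each take ₹6,000.

Saskia: ₹24,000; Wyatt: ₹24,000; Yseult: ₹6,000; Vidar: ₹6,000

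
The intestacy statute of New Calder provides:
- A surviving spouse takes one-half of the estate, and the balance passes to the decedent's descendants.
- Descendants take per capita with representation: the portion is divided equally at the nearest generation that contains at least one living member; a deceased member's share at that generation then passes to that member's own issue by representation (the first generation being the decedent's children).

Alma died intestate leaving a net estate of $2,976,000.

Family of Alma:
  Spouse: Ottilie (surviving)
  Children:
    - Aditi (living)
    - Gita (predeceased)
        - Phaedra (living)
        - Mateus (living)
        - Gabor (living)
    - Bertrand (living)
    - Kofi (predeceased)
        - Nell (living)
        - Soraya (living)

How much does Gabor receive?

Ottilie takes one-half of $2,976,000 = $1,488,000. The remaining $1,488,000 passes to the descendants.
The descendants' portion ($1,488,000) is divided into 4 shares of $372,000: Aditi and Bertrand each take $372,000; Gita's $372,000 share passes to Gita's issue; Kofi's $372,000 share passes to Kofi's issue.
Gita's share ($372,000) is divided into 3 shares of $124,000: Phaedra, Mateus, and Gabor each take $124,000.
Kofi's share ($372,000) is divided into 2 shares of $186,000: Nell and Soraya each take $186,000.

Gabor receives $124,000.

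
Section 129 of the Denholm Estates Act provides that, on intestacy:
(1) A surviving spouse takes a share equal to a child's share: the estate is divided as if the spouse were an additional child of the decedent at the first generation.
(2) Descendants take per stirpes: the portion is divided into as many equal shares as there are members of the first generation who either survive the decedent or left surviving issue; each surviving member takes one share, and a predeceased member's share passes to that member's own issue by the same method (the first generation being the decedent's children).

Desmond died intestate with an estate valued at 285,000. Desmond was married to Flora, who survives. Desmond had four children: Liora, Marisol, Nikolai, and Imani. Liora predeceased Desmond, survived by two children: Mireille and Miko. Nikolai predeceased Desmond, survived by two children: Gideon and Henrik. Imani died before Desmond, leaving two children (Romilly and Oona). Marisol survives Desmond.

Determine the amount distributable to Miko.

Miko receives 28,500.

The spouse counts as an additional share at the children's level, so there are 5 primary shares of 57,000. Flora takes one such share (57,000).
The children's combined portion (228,000) is divided into 4 shares of 57,000: Marisol takes 57,000; Liora's 57,000 share passes to Liora's issue; Nikolai's 57,000 share passes to Nikolai's issue; Imani's 57,000 share passes to Imani's issue.
Liora's share (57,000) is divided into 2 shares of 28,500: Mireille and Miko each take 28,500.
Nikolai's share (57,000) is divided into 2 shares of 28,500: Gideon and Henrik each take 28,500.
Imani's share (57,000) is divided into 2 shares of 28,500: Romilly and Oona each take 28,500.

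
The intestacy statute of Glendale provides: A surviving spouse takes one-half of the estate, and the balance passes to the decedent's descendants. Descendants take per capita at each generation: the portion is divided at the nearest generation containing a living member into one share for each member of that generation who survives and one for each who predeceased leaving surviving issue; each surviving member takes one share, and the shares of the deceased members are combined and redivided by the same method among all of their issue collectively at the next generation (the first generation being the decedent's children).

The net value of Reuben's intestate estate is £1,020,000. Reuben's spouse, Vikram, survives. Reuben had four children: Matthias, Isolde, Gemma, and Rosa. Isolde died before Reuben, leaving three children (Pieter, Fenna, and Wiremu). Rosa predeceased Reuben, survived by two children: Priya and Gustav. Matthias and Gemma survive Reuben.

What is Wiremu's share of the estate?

Wiremu receives £51,000.

Vikram takes one-half of £1,020,000 = £510,000. The remaining £510,000 passes to the descendants.
The descendants' portion (£510,000) is divided at the children's generation into 4 shares of £127,500. Matthias and Gemma each take £127,500. The 2 shares of the deceased (Isolde and Rosa) are combined into a pool of £255,000.
That pool (£255,000) is divided at the grandchildren's generation equally among Pieter, Fenna, Wiremu, Priya, and Gustav: £51,000 each.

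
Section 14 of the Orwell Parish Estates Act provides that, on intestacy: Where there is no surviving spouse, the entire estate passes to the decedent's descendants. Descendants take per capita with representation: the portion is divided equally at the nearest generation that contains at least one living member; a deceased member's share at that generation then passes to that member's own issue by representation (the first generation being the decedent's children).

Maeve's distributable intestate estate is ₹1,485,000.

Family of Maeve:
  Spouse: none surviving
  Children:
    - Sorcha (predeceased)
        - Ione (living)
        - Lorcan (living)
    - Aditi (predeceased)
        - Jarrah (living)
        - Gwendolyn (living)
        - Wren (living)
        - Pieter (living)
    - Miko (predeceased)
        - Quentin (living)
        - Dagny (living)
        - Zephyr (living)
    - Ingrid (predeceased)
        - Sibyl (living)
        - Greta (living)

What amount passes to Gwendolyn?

The entire ₹1,485,000 passes to the descendants.
No child survives, so the initial division is made at the grandchildren's generation.
That amount (₹1,485,000) is divided into 11 shares of ₹135,000: Ione, Lorcan, Jarrah, Gwendolyn, Wren, Pieter, Quentin, Dagny, Zephyr, Sibyl, and Greta each take ₹135,000.

Gwendolyn receives ₹135,000.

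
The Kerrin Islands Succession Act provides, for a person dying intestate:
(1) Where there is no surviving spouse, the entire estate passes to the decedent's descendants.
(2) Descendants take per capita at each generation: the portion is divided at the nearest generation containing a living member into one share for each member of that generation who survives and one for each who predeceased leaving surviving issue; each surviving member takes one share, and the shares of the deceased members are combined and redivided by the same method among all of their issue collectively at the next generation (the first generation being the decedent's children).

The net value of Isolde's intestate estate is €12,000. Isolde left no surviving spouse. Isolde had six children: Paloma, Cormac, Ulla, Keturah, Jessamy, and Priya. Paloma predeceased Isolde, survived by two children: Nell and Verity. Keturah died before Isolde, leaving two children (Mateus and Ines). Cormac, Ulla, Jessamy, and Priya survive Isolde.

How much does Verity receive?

The entire €12,000 passes to the descendants.
That amount (€12,000) is divided at the children's generation into 6 shares of €2,000. Cormac, Ulla, Jessamy, and Priya each take €2,000. The 2 shares of the deceased (Paloma and Keturah) are combined into a pool of €4,000.
That pool (€4,000) is divided at the grandchildren's generation equally among Nell, Verity, Mateus, and Ines: €1,000 each.

Verity receives €1,000.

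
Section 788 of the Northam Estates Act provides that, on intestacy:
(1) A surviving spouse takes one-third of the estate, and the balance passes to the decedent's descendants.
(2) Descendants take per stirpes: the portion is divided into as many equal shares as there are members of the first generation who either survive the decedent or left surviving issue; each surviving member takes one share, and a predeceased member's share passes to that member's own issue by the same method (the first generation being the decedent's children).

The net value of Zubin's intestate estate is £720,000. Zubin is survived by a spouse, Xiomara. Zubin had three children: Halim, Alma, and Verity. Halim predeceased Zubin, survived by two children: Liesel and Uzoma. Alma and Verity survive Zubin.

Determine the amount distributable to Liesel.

Liesel receives £80,000.

Xiomara takes one-third of £720,000 = £240,000. The remaining £480,000 passes to the descendants.
The descendants' portion (£480,000) is divided into 3 shares of £160,000: Alma and Verity each take £160,000; Halim's £160,000 share passes to Halim's issue.
Halim's share (£160,000) is divided into 2 shares of £80,000: Liesel and Uzoma each take £80,000.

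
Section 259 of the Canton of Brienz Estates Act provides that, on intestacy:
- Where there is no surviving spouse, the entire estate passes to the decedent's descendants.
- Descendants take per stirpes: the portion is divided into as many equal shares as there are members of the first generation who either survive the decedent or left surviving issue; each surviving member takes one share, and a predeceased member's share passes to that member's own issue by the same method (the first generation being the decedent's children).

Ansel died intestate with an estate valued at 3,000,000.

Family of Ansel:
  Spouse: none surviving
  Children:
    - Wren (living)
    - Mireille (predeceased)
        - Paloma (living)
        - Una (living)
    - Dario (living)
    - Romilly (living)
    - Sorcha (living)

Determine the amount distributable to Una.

Una receives 300,000.

The entire 3,000,000 passes to the descendants.
That amount (3,000,000) is divided into 5 shares of 600,000: Wren, Dario, Romilly, and Sorcha each take 600,000; Mireille's 600,000 share passes to Mireille's issue.
Mireille's share (600,000) is divided into 2 shares of 300,000: Paloma and Una each take 300,000.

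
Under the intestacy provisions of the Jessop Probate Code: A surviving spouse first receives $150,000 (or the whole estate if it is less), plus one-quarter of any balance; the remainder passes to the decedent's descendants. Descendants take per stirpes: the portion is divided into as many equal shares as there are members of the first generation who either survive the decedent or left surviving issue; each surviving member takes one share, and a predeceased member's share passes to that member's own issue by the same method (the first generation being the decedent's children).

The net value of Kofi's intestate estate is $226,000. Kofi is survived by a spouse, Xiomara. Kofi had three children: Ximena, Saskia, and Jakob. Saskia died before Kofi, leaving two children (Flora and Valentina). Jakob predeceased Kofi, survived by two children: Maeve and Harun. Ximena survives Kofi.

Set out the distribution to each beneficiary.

Xiomara: $169,000; Ximena: $19,000; Flora: $9,500; Valentina: $9,500; Maeve: $9,500; Harun: $9,500

Xiomara first takes $150,000, leaving a balance of $76,000. Xiomara then takes one-quarter of the balance ($19,000), for a total of $169,000. The remaining $57,000 passes to the descendants.
The descendants' portion ($57,000) is divided into 3 shares of $19,000: Ximena takes $19,000; Saskia's $19,000 share passes to Saskia's issue; Jakob's $19,000 share passes to Jakob's issue.
Saskia's share ($19,000) is divided into 2 shares of $9,500: Flora and Valentina each take $9,500.
Jakob's share ($19,000) is divided into 2 shares of $9,500: Maeve and Harun each take $9,500.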